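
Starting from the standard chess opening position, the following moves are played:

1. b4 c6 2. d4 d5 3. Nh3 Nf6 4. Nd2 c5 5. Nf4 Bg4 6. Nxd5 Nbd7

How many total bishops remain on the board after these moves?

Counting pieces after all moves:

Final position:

  a b c d e f g h
  ─────────────────
8│♜ · · ♛ ♚ ♝ · ♜│8
7│♟ ♟ · ♞ ♟ ♟ ♟ ♟│7
6│· · · · · ♞ · ·│6
5│· · ♟ ♘ · · · ·│5
4│· ♙ · ♙ · · ♝ ·│4
3│· · · · · · · ·│3
2│♙ · ♙ ♘ ♙ ♙ ♙ ♙│2
1│♖ · ♗ ♕ ♔ ♗ · ♖│1
  ─────────────────
  a b c d e f g h


4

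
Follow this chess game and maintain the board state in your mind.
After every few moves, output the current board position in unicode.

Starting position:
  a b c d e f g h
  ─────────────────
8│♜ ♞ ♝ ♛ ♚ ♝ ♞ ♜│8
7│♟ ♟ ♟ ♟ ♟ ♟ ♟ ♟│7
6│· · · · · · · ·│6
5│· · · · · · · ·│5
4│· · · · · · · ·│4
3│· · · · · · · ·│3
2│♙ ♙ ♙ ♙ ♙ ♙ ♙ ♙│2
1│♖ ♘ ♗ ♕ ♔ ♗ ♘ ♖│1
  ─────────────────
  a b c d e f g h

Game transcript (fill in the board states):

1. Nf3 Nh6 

  a b c d e f g h
  ─────────────────
8│♜ ♞ ♝ ♛ ♚ ♝ · ♜│8
7│♟ ♟ ♟ ♟ ♟ ♟ ♟ ♟│7
6│· · · · · · · ♞│6
5│· · · · · · · ·│5
4│· · · · · · · ·│4
3│· · · · · ♘ · ·│3
2│♙ ♙ ♙ ♙ ♙ ♙ ♙ ♙│2
1│♖ ♘ ♗ ♕ ♔ ♗ · ♖│1
  ─────────────────
  a b c d e f g h

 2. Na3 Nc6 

  a b c d e f g h
  ─────────────────
8│♜ · ♝ ♛ ♚ ♝ · ♜│8
7│♟ ♟ ♟ ♟ ♟ ♟ ♟ ♟│7
6│· · ♞ · · · · ♞│6
5│· · · · · · · ·│5
4│· · · · · · · ·│4
3│♘ · · · · ♘ · ·│3
2│♙ ♙ ♙ ♙ ♙ ♙ ♙ ♙│2
1│♖ · ♗ ♕ ♔ ♗ · ♖│1
  ─────────────────
  a b c d e f g h

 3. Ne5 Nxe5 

  a b c d e f g h
  ─────────────────
8│♜ · ♝ ♛ ♚ ♝ · ♜│8
7│♟ ♟ ♟ ♟ ♟ ♟ ♟ ♟│7
6│· · · · · · · ♞│6
5│· · · · ♞ · · ·│5
4│· · · · · · · ·│4
3│♘ · · · · · · ·│3
2│♙ ♙ ♙ ♙ ♙ ♙ ♙ ♙│2
1│♖ · ♗ ♕ ♔ ♗ · ♖│1
  ─────────────────
  a b c d e f g h

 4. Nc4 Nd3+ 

  a b c d e f g h
  ─────────────────
8│♜ · ♝ ♛ ♚ ♝ · ♜│8
7│♟ ♟ ♟ ♟ ♟ ♟ ♟ ♟│7
6│· · · · · · · ♞│6
5│· · · · · · · ·│5
4│· · ♘ · · · · ·│4
3│· · · ♞ · · · ·│3
2│♙ ♙ ♙ ♙ ♙ ♙ ♙ ♙│2
1│♖ · ♗ ♕ ♔ ♗ · ♖│1
  ─────────────────
  a b c d e f g h



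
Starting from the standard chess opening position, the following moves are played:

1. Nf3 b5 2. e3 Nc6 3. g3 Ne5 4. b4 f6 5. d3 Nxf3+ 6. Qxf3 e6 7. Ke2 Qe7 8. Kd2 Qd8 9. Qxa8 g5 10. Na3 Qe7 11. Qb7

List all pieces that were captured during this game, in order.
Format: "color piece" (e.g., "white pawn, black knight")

Tracking captures:
  Nxf3+: captured white knight
  Qxf3: captured black knight
  Qxa8: captured black rook

white knight, black knight, black rook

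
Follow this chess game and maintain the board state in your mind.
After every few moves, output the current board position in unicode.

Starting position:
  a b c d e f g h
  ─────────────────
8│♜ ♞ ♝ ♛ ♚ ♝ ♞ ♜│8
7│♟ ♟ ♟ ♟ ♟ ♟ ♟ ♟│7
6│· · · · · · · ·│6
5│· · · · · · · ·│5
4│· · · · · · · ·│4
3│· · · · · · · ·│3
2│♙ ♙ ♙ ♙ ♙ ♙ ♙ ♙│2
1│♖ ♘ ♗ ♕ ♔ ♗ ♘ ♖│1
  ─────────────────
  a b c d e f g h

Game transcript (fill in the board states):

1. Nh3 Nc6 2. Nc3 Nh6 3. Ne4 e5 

  a b c d e f g h
  ─────────────────
8│♜ · ♝ ♛ ♚ ♝ · ♜│8
7│♟ ♟ ♟ ♟ · ♟ ♟ ♟│7
6│· · ♞ · · · · ♞│6
5│· · · · ♟ · · ·│5
4│· · · · ♘ · · ·│4
3│· · · · · · · ♘│3
2│♙ ♙ ♙ ♙ ♙ ♙ ♙ ♙│2
1│♖ · ♗ ♕ ♔ ♗ · ♖│1
  ─────────────────
  a b c d e f g h

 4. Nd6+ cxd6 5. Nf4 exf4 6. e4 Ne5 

  a b c d e f g h
  ─────────────────
8│♜ · ♝ ♛ ♚ ♝ · ♜│8
7│♟ ♟ · ♟ · ♟ ♟ ♟│7
6│· · · ♟ · · · ♞│6
5│· · · · ♞ · · ·│5
4│· · · · ♙ ♟ · ·│4
3│· · · · · · · ·│3
2│♙ ♙ ♙ ♙ · ♙ ♙ ♙│2
1│♖ · ♗ ♕ ♔ ♗ · ♖│1
  ─────────────────
  a b c d e f g h

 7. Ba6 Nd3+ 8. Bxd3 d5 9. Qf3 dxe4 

  a b c d e f g h
  ─────────────────
8│♜ · ♝ ♛ ♚ ♝ · ♜│8
7│♟ ♟ · ♟ · ♟ ♟ ♟│7
6│· · · · · · · ♞│6
5│· · · · · · · ·│5
4│· · · · ♟ ♟ · ·│4
3│· · · ♗ · ♕ · ·│3
2│♙ ♙ ♙ ♙ · ♙ ♙ ♙│2
1│♖ · ♗ · ♔ · · ♖│1
  ─────────────────
  a b c d e f g h

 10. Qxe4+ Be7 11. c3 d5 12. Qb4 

  a b c d e f g h
  ─────────────────
8│♜ · ♝ ♛ ♚ · · ♜│8
7│♟ ♟ · · ♝ ♟ ♟ ♟│7
6│· · · · · · · ♞│6
5│· · · ♟ · · · ·│5
4│· ♕ · · · ♟ · ·│4
3│· · ♙ ♗ · · · ·│3
2│♙ ♙ · ♙ · ♙ ♙ ♙│2
1│♖ · ♗ · ♔ · · ♖│1
  ─────────────────
  a b c d e f g h


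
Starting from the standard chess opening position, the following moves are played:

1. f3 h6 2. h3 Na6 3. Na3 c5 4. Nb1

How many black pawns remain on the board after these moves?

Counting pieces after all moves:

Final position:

  a b c d e f g h
  ─────────────────
8│♜ · ♝ ♛ ♚ ♝ ♞ ♜│8
7│♟ ♟ · ♟ ♟ ♟ ♟ ·│7
6│♞ · · · · · · ♟│6
5│· · ♟ · · · · ·│5
4│· · · · · · · ·│4
3│· · · · · ♙ · ♙│3
2│♙ ♙ ♙ ♙ ♙ · ♙ ·│2
1│♖ ♘ ♗ ♕ ♔ ♗ ♘ ♖│1
  ─────────────────
  a b c d e f g h


8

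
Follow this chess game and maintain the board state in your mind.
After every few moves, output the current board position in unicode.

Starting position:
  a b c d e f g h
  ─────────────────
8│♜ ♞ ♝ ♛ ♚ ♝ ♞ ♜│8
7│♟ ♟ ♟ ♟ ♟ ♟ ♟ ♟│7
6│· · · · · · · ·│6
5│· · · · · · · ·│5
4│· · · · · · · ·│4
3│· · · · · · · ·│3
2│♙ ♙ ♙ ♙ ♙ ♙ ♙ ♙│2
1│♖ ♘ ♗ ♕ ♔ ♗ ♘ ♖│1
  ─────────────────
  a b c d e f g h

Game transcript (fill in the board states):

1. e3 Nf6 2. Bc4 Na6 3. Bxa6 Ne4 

  a b c d e f g h
  ─────────────────
8│♜ · ♝ ♛ ♚ ♝ · ♜│8
7│♟ ♟ ♟ ♟ ♟ ♟ ♟ ♟│7
6│♗ · · · · · · ·│6
5│· · · · · · · ·│5
4│· · · · ♞ · · ·│4
3│· · · · ♙ · · ·│3
2│♙ ♙ ♙ ♙ · ♙ ♙ ♙│2
1│♖ ♘ ♗ ♕ ♔ · ♘ ♖│1
  ─────────────────
  a b c d e f g h

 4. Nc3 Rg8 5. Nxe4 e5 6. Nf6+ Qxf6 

  a b c d e f g h
  ─────────────────
8│♜ · ♝ · ♚ ♝ ♜ ·│8
7│♟ ♟ ♟ ♟ · ♟ ♟ ♟│7
6│♗ · · · · ♛ · ·│6
5│· · · · ♟ · · ·│5
4│· · · · · · · ·│4
3│· · · · ♙ · · ·│3
2│♙ ♙ ♙ ♙ · ♙ ♙ ♙│2
1│♖ · ♗ ♕ ♔ · ♘ ♖│1
  ─────────────────
  a b c d e f g h

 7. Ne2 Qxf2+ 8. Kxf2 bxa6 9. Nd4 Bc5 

  a b c d e f g h
  ─────────────────
8│♜ · ♝ · ♚ · ♜ ·│8
7│♟ · ♟ ♟ · ♟ ♟ ♟│7
6│♟ · · · · · · ·│6
5│· · ♝ · ♟ · · ·│5
4│· · · ♘ · · · ·│4
3│· · · · ♙ · · ·│3
2│♙ ♙ ♙ ♙ · ♔ ♙ ♙│2
1│♖ · ♗ ♕ · · · ♖│1
  ─────────────────
  a b c d e f g h

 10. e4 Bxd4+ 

  a b c d e f g h
  ─────────────────
8│♜ · ♝ · ♚ · ♜ ·│8
7│♟ · ♟ ♟ · ♟ ♟ ♟│7
6│♟ · · · · · · ·│6
5│· · · · ♟ · · ·│5
4│· · · ♝ ♙ · · ·│4
3│· · · · · · · ·│3
2│♙ ♙ ♙ ♙ · ♔ ♙ ♙│2
1│♖ · ♗ ♕ · · · ♖│1
  ─────────────────
  a b c d e f g h


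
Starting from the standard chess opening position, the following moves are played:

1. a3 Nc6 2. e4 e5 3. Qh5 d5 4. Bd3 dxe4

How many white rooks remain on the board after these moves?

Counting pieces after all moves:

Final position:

  a b c d e f g h
  ─────────────────
8│♜ · ♝ ♛ ♚ ♝ ♞ ♜│8
7│♟ ♟ ♟ · · ♟ ♟ ♟│7
6│· · ♞ · · · · ·│6
5│· · · · ♟ · · ♕│5
4│· · · · ♟ · · ·│4
3│♙ · · ♗ · · · ·│3
2│· ♙ ♙ ♙ · ♙ ♙ ♙│2
1│♖ ♘ ♗ · ♔ · ♘ ♖│1
  ─────────────────
  a b c d e f g h


2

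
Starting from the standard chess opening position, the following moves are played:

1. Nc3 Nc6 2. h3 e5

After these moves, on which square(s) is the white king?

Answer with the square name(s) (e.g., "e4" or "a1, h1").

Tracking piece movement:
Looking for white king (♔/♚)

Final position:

  a b c d e f g h
  ─────────────────
8│♜ · ♝ ♛ ♚ ♝ ♞ ♜│8
7│♟ ♟ ♟ ♟ · ♟ ♟ ♟│7
6│· · ♞ · · · · ·│6
5│· · · · ♟ · · ·│5
4│· · · · · · · ·│4
3│· · ♘ · · · · ♙│3
2│♙ ♙ ♙ ♙ ♙ ♙ ♙ ·│2
1│♖ · ♗ ♕ ♔ ♗ ♘ ♖│1
  ─────────────────
  a b c d e f g h


e1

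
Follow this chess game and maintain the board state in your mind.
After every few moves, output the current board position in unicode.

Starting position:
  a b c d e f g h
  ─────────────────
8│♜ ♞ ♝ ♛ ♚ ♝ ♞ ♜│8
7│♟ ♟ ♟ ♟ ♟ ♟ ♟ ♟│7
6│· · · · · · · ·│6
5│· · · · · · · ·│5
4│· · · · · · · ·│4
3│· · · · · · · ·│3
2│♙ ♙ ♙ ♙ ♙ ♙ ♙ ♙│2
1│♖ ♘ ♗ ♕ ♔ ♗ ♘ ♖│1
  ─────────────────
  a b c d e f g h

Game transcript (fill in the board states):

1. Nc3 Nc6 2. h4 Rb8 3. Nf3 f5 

  a b c d e f g h
  ─────────────────
8│· ♜ ♝ ♛ ♚ ♝ ♞ ♜│8
7│♟ ♟ ♟ ♟ ♟ · ♟ ♟│7
6│· · ♞ · · · · ·│6
5│· · · · · ♟ · ·│5
4│· · · · · · · ♙│4
3│· · ♘ · · ♘ · ·│3
2│♙ ♙ ♙ ♙ ♙ ♙ ♙ ·│2
1│♖ · ♗ ♕ ♔ ♗ · ♖│1
  ─────────────────
  a b c d e f g h

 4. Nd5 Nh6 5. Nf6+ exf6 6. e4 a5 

  a b c d e f g h
  ─────────────────
8│· ♜ ♝ ♛ ♚ ♝ · ♜│8
7│· ♟ ♟ ♟ · · ♟ ♟│7
6│· · ♞ · · ♟ · ♞│6
5│♟ · · · · ♟ · ·│5
4│· · · · ♙ · · ♙│4
3│· · · · · ♘ · ·│3
2│♙ ♙ ♙ ♙ · ♙ ♙ ·│2
1│♖ · ♗ ♕ ♔ ♗ · ♖│1
  ─────────────────
  a b c d e f g h

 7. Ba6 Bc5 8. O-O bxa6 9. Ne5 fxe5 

  a b c d e f g h
  ─────────────────
8│· ♜ ♝ ♛ ♚ · · ♜│8
7│· · ♟ ♟ · · ♟ ♟│7
6│♟ · ♞ · · · · ♞│6
5│♟ · ♝ · ♟ ♟ · ·│5
4│· · · · ♙ · · ♙│4
3│· · · · · · · ·│3
2│♙ ♙ ♙ ♙ · ♙ ♙ ·│2
1│♖ · ♗ ♕ · ♖ ♔ ·│1
  ─────────────────
  a b c d e f g h

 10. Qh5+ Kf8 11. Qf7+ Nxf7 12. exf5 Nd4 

  a b c d e f g h
  ─────────────────
8│· ♜ ♝ ♛ · ♚ · ♜│8
7│· · ♟ ♟ · ♞ ♟ ♟│7
6│♟ · · · · · · ·│6
5│♟ · ♝ · ♟ ♙ · ·│5
4│· · · ♞ · · · ♙│4
3│· · · · · · · ·│3
2│♙ ♙ ♙ ♙ · ♙ ♙ ·│2
1│♖ · ♗ · · ♖ ♔ ·│1
  ─────────────────
  a b c d e f g h

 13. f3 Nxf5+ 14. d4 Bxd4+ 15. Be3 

  a b c d e f g h
  ─────────────────
8│· ♜ ♝ ♛ · ♚ · ♜│8
7│· · ♟ ♟ · ♞ ♟ ♟│7
6│♟ · · · · · · ·│6
5│♟ · · · ♟ ♞ · ·│5
4│· · · ♝ · · · ♙│4
3│· · · · ♗ ♙ · ·│3
2│♙ ♙ ♙ · · · ♙ ·│2
1│♖ · · · · ♖ ♔ ·│1
  ─────────────────
  a b c d e f g h


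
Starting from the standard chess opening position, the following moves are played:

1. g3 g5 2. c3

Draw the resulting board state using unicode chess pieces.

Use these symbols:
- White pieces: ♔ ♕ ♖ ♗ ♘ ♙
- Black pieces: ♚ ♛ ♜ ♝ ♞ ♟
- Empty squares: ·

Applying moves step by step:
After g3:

♜ ♞ ♝ ♛ ♚ ♝ ♞ ♜
♟ ♟ ♟ ♟ ♟ ♟ ♟ ♟
· · · · · · · ·
· · · · · · · ·
· · · · · · · ·
· · · · · · ♙ ·
♙ ♙ ♙ ♙ ♙ ♙ · ♙
♖ ♘ ♗ ♕ ♔ ♗ ♘ ♖


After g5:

♜ ♞ ♝ ♛ ♚ ♝ ♞ ♜
♟ ♟ ♟ ♟ ♟ ♟ · ♟
· · · · · · · ·
· · · · · · ♟ ·
· · · · · · · ·
· · · · · · ♙ ·
♙ ♙ ♙ ♙ ♙ ♙ · ♙
♖ ♘ ♗ ♕ ♔ ♗ ♘ ♖


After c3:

♜ ♞ ♝ ♛ ♚ ♝ ♞ ♜
♟ ♟ ♟ ♟ ♟ ♟ · ♟
· · · · · · · ·
· · · · · · ♟ ·
· · · · · · · ·
· · ♙ · · · ♙ ·
♙ ♙ · ♙ ♙ ♙ · ♙
♖ ♘ ♗ ♕ ♔ ♗ ♘ ♖



  a b c d e f g h
  ─────────────────
8│♜ ♞ ♝ ♛ ♚ ♝ ♞ ♜│8
7│♟ ♟ ♟ ♟ ♟ ♟ · ♟│7
6│· · · · · · · ·│6
5│· · · · · · ♟ ·│5
4│· · · · · · · ·│4
3│· · ♙ · · · ♙ ·│3
2│♙ ♙ · ♙ ♙ ♙ · ♙│2
1│♖ ♘ ♗ ♕ ♔ ♗ ♘ ♖│1
  ─────────────────
  a b c d e f g h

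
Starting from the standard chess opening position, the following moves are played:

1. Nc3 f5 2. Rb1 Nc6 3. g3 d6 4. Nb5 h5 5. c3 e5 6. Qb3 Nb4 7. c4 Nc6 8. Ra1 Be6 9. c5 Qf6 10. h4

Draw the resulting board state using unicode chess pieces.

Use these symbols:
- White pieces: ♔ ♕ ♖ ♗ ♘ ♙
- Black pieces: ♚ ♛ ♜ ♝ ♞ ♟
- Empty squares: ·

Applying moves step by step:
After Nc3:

♜ ♞ ♝ ♛ ♚ ♝ ♞ ♜
♟ ♟ ♟ ♟ ♟ ♟ ♟ ♟
· · · · · · · ·
· · · · · · · ·
· · · · · · · ·
· · ♘ · · · · ·
♙ ♙ ♙ ♙ ♙ ♙ ♙ ♙
♖ · ♗ ♕ ♔ ♗ ♘ ♖


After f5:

♜ ♞ ♝ ♛ ♚ ♝ ♞ ♜
♟ ♟ ♟ ♟ ♟ · ♟ ♟
· · · · · · · ·
· · · · · ♟ · ·
· · · · · · · ·
· · ♘ · · · · ·
♙ ♙ ♙ ♙ ♙ ♙ ♙ ♙
♖ · ♗ ♕ ♔ ♗ ♘ ♖


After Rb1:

♜ ♞ ♝ ♛ ♚ ♝ ♞ ♜
♟ ♟ ♟ ♟ ♟ · ♟ ♟
· · · · · · · ·
· · · · · ♟ · ·
· · · · · · · ·
· · ♘ · · · · ·
♙ ♙ ♙ ♙ ♙ ♙ ♙ ♙
· ♖ ♗ ♕ ♔ ♗ ♘ ♖


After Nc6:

♜ · ♝ ♛ ♚ ♝ ♞ ♜
♟ ♟ ♟ ♟ ♟ · ♟ ♟
· · ♞ · · · · ·
· · · · · ♟ · ·
· · · · · · · ·
· · ♘ · · · · ·
♙ ♙ ♙ ♙ ♙ ♙ ♙ ♙
· ♖ ♗ ♕ ♔ ♗ ♘ ♖


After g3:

♜ · ♝ ♛ ♚ ♝ ♞ ♜
♟ ♟ ♟ ♟ ♟ · ♟ ♟
· · ♞ · · · · ·
· · · · · ♟ · ·
· · · · · · · ·
· · ♘ · · · ♙ ·
♙ ♙ ♙ ♙ ♙ ♙ · ♙
· ♖ ♗ ♕ ♔ ♗ ♘ ♖


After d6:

♜ · ♝ ♛ ♚ ♝ ♞ ♜
♟ ♟ ♟ · ♟ · ♟ ♟
· · ♞ ♟ · · · ·
· · · · · ♟ · ·
· · · · · · · ·
· · ♘ · · · ♙ ·
♙ ♙ ♙ ♙ ♙ ♙ · ♙
· ♖ ♗ ♕ ♔ ♗ ♘ ♖


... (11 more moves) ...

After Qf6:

♜ · · · ♚ ♝ ♞ ♜
♟ ♟ ♟ · · · ♟ ·
· · ♞ ♟ ♝ ♛ · ·
· ♘ ♙ · ♟ ♟ · ♟
· · · · · · · ·
· ♕ · · · · ♙ ·
♙ ♙ · ♙ ♙ ♙ · ♙
♖ · ♗ · ♔ ♗ ♘ ♖


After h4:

♜ · · · ♚ ♝ ♞ ♜
♟ ♟ ♟ · · · ♟ ·
· · ♞ ♟ ♝ ♛ · ·
· ♘ ♙ · ♟ ♟ · ♟
· · · · · · · ♙
· ♕ · · · · ♙ ·
♙ ♙ · ♙ ♙ ♙ · ·
♖ · ♗ · ♔ ♗ ♘ ♖



  a b c d e f g h
  ─────────────────
8│♜ · · · ♚ ♝ ♞ ♜│8
7│♟ ♟ ♟ · · · ♟ ·│7
6│· · ♞ ♟ ♝ ♛ · ·│6
5│· ♘ ♙ · ♟ ♟ · ♟│5
4│· · · · · · · ♙│4
3│· ♕ · · · · ♙ ·│3
2│♙ ♙ · ♙ ♙ ♙ · ·│2
1│♖ · ♗ · ♔ ♗ ♘ ♖│1
  ─────────────────
  a b c d e f g h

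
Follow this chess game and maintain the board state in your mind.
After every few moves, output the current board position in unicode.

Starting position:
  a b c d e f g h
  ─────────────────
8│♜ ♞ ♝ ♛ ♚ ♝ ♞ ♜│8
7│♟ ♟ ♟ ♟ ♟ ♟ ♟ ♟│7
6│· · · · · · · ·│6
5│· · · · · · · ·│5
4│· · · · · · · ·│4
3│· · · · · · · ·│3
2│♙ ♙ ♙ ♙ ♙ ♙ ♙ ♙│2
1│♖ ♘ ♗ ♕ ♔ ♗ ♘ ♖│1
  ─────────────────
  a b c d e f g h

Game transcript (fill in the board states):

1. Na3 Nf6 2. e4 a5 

  a b c d e f g h
  ─────────────────
8│♜ ♞ ♝ ♛ ♚ ♝ · ♜│8
7│· ♟ ♟ ♟ ♟ ♟ ♟ ♟│7
6│· · · · · ♞ · ·│6
5│♟ · · · · · · ·│5
4│· · · · ♙ · · ·│4
3│♘ · · · · · · ·│3
2│♙ ♙ ♙ ♙ · ♙ ♙ ♙│2
1│♖ · ♗ ♕ ♔ ♗ ♘ ♖│1
  ─────────────────
  a b c d e f g h

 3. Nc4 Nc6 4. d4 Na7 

  a b c d e f g h
  ─────────────────
8│♜ · ♝ ♛ ♚ ♝ · ♜│8
7│♞ ♟ ♟ ♟ ♟ ♟ ♟ ♟│7
6│· · · · · ♞ · ·│6
5│♟ · · · · · · ·│5
4│· · ♘ ♙ ♙ · · ·│4
3│· · · · · · · ·│3
2│♙ ♙ ♙ · · ♙ ♙ ♙│2
1│♖ · ♗ ♕ ♔ ♗ ♘ ♖│1
  ─────────────────
  a b c d e f g h

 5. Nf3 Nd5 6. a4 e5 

  a b c d e f g h
  ─────────────────
8│♜ · ♝ ♛ ♚ ♝ · ♜│8
7│♞ ♟ ♟ ♟ · ♟ ♟ ♟│7
6│· · · · · · · ·│6
5│♟ · · ♞ ♟ · · ·│5
4│♙ · ♘ ♙ ♙ · · ·│4
3│· · · · · ♘ · ·│3
2│· ♙ ♙ · · ♙ ♙ ♙│2
1│♖ · ♗ ♕ ♔ ♗ · ♖│1
  ─────────────────
  a b c d e f g h



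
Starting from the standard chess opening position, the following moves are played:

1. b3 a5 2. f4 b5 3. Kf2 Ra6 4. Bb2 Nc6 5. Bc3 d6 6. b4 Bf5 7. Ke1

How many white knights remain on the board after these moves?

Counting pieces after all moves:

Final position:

  a b c d e f g h
  ─────────────────
8│· · · ♛ ♚ ♝ ♞ ♜│8
7│· · ♟ · ♟ ♟ ♟ ♟│7
6│♜ · ♞ ♟ · · · ·│6
5│♟ ♟ · · · ♝ · ·│5
4│· ♙ · · · ♙ · ·│4
3│· · ♗ · · · · ·│3
2│♙ · ♙ ♙ ♙ · ♙ ♙│2
1│♖ ♘ · ♕ ♔ ♗ ♘ ♖│1
  ─────────────────
  a b c d e f g h


2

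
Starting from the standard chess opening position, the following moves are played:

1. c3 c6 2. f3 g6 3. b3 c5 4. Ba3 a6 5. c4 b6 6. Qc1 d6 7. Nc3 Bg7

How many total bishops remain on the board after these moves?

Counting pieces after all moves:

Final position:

  a b c d e f g h
  ─────────────────
8│♜ ♞ ♝ ♛ ♚ · ♞ ♜│8
7│· · · · ♟ ♟ ♝ ♟│7
6│♟ ♟ · ♟ · · ♟ ·│6
5│· · ♟ · · · · ·│5
4│· · ♙ · · · · ·│4
3│♗ ♙ ♘ · · ♙ · ·│3
2│♙ · · ♙ ♙ · ♙ ♙│2
1│♖ · ♕ · ♔ ♗ ♘ ♖│1
  ─────────────────
  a b c d e f g h


4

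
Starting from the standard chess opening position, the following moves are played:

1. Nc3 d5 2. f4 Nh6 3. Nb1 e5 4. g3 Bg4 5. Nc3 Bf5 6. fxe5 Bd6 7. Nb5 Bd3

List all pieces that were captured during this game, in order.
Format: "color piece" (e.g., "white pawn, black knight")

Tracking captures:
  fxe5: captured black pawn

black pawn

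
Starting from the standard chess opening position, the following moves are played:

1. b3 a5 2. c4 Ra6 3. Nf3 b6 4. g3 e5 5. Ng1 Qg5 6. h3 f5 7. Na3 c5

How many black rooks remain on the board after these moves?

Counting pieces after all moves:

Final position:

  a b c d e f g h
  ─────────────────
8│· ♞ ♝ · ♚ ♝ ♞ ♜│8
7│· · · ♟ · · ♟ ♟│7
6│♜ ♟ · · · · · ·│6
5│♟ · ♟ · ♟ ♟ ♛ ·│5
4│· · ♙ · · · · ·│4
3│♘ ♙ · · · · ♙ ♙│3
2│♙ · · ♙ ♙ ♙ · ·│2
1│♖ · ♗ ♕ ♔ ♗ ♘ ♖│1
  ─────────────────
  a b c d e f g h


2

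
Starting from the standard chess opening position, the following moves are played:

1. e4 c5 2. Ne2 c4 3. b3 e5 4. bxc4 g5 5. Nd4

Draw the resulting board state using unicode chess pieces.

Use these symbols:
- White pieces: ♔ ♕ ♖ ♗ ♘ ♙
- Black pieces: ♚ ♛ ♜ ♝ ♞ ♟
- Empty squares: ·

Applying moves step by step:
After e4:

♜ ♞ ♝ ♛ ♚ ♝ ♞ ♜
♟ ♟ ♟ ♟ ♟ ♟ ♟ ♟
· · · · · · · ·
· · · · · · · ·
· · · · ♙ · · ·
· · · · · · · ·
♙ ♙ ♙ ♙ · ♙ ♙ ♙
♖ ♘ ♗ ♕ ♔ ♗ ♘ ♖


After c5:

♜ ♞ ♝ ♛ ♚ ♝ ♞ ♜
♟ ♟ · ♟ ♟ ♟ ♟ ♟
· · · · · · · ·
· · ♟ · · · · ·
· · · · ♙ · · ·
· · · · · · · ·
♙ ♙ ♙ ♙ · ♙ ♙ ♙
♖ ♘ ♗ ♕ ♔ ♗ ♘ ♖


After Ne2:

♜ ♞ ♝ ♛ ♚ ♝ ♞ ♜
♟ ♟ · ♟ ♟ ♟ ♟ ♟
· · · · · · · ·
· · ♟ · · · · ·
· · · · ♙ · · ·
· · · · · · · ·
♙ ♙ ♙ ♙ ♘ ♙ ♙ ♙
♖ ♘ ♗ ♕ ♔ ♗ · ♖


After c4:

♜ ♞ ♝ ♛ ♚ ♝ ♞ ♜
♟ ♟ · ♟ ♟ ♟ ♟ ♟
· · · · · · · ·
· · · · · · · ·
· · ♟ · ♙ · · ·
· · · · · · · ·
♙ ♙ ♙ ♙ ♘ ♙ ♙ ♙
♖ ♘ ♗ ♕ ♔ ♗ · ♖


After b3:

♜ ♞ ♝ ♛ ♚ ♝ ♞ ♜
♟ ♟ · ♟ ♟ ♟ ♟ ♟
· · · · · · · ·
· · · · · · · ·
· · ♟ · ♙ · · ·
· ♙ · · · · · ·
♙ · ♙ ♙ ♘ ♙ ♙ ♙
♖ ♘ ♗ ♕ ♔ ♗ · ♖


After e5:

♜ ♞ ♝ ♛ ♚ ♝ ♞ ♜
♟ ♟ · ♟ · ♟ ♟ ♟
· · · · · · · ·
· · · · ♟ · · ·
· · ♟ · ♙ · · ·
· ♙ · · · · · ·
♙ · ♙ ♙ ♘ ♙ ♙ ♙
♖ ♘ ♗ ♕ ♔ ♗ · ♖


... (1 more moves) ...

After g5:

♜ ♞ ♝ ♛ ♚ ♝ ♞ ♜
♟ ♟ · ♟ · ♟ · ♟
· · · · · · · ·
· · · · ♟ · ♟ ·
· · ♙ · ♙ · · ·
· · · · · · · ·
♙ · ♙ ♙ ♘ ♙ ♙ ♙
♖ ♘ ♗ ♕ ♔ ♗ · ♖


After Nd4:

♜ ♞ ♝ ♛ ♚ ♝ ♞ ♜
♟ ♟ · ♟ · ♟ · ♟
· · · · · · · ·
· · · · ♟ · ♟ ·
· · ♙ ♘ ♙ · · ·
· · · · · · · ·
♙ · ♙ ♙ · ♙ ♙ ♙
♖ ♘ ♗ ♕ ♔ ♗ · ♖



  a b c d e f g h
  ─────────────────
8│♜ ♞ ♝ ♛ ♚ ♝ ♞ ♜│8
7│♟ ♟ · ♟ · ♟ · ♟│7
6│· · · · · · · ·│6
5│· · · · ♟ · ♟ ·│5
4│· · ♙ ♘ ♙ · · ·│4
3│· · · · · · · ·│3
2│♙ · ♙ ♙ · ♙ ♙ ♙│2
1│♖ ♘ ♗ ♕ ♔ ♗ · ♖│1
  ─────────────────
  a b c d e f g h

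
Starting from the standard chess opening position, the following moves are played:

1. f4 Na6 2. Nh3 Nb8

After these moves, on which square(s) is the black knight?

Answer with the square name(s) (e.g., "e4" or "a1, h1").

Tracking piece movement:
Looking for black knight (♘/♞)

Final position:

  a b c d e f g h
  ─────────────────
8│♜ ♞ ♝ ♛ ♚ ♝ ♞ ♜│8
7│♟ ♟ ♟ ♟ ♟ ♟ ♟ ♟│7
6│· · · · · · · ·│6
5│· · · · · · · ·│5
4│· · · · · ♙ · ·│4
3│· · · · · · · ♘│3
2│♙ ♙ ♙ ♙ ♙ · ♙ ♙│2
1│♖ ♘ ♗ ♕ ♔ ♗ · ♖│1
  ─────────────────
  a b c d e f g h


b8, g8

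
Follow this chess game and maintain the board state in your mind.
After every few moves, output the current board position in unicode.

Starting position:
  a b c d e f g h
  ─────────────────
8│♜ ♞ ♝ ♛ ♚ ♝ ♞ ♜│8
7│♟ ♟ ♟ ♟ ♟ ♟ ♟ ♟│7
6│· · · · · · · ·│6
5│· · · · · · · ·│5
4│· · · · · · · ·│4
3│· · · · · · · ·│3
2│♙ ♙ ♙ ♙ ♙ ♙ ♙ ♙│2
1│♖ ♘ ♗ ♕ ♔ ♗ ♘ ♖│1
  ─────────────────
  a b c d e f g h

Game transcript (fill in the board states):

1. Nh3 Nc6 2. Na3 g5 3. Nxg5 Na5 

  a b c d e f g h
  ─────────────────
8│♜ · ♝ ♛ ♚ ♝ ♞ ♜│8
7│♟ ♟ ♟ ♟ ♟ ♟ · ♟│7
6│· · · · · · · ·│6
5│♞ · · · · · ♘ ·│5
4│· · · · · · · ·│4
3│♘ · · · · · · ·│3
2│♙ ♙ ♙ ♙ ♙ ♙ ♙ ♙│2
1│♖ · ♗ ♕ ♔ ♗ · ♖│1
  ─────────────────
  a b c d e f g h

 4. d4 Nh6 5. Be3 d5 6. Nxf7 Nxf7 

  a b c d e f g h
  ─────────────────
8│♜ · ♝ ♛ ♚ ♝ · ♜│8
7│♟ ♟ ♟ · ♟ ♞ · ♟│7
6│· · · · · · · ·│6
5│♞ · · ♟ · · · ·│5
4│· · · ♙ · · · ·│4
3│♘ · · · ♗ · · ·│3
2│♙ ♙ ♙ · ♙ ♙ ♙ ♙│2
1│♖ · · ♕ ♔ ♗ · ♖│1
  ─────────────────
  a b c d e f g h

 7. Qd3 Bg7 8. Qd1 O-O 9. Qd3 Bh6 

  a b c d e f g h
  ─────────────────
8│♜ · ♝ ♛ · ♜ ♚ ·│8
7│♟ ♟ ♟ · ♟ ♞ · ♟│7
6│· · · · · · · ♝│6
5│♞ · · ♟ · · · ·│5
4│· · · ♙ · · · ·│4
3│♘ · · ♕ ♗ · · ·│3
2│♙ ♙ ♙ · ♙ ♙ ♙ ♙│2
1│♖ · · · ♔ ♗ · ♖│1
  ─────────────────
  a b c d e f g h

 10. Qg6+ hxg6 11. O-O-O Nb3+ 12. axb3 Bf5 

  a b c d e f g h
  ─────────────────
8│♜ · · ♛ · ♜ ♚ ·│8
7│♟ ♟ ♟ · ♟ ♞ · ·│7
6│· · · · · · ♟ ♝│6
5│· · · ♟ · ♝ · ·│5
4│· · · ♙ · · · ·│4
3│♘ ♙ · · ♗ · · ·│3
2│· ♙ ♙ · ♙ ♙ ♙ ♙│2
1│· · ♔ ♖ · ♗ · ♖│1
  ─────────────────
  a b c d e f g h

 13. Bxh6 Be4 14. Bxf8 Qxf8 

  a b c d e f g h
  ─────────────────
8│♜ · · · · ♛ ♚ ·│8
7│♟ ♟ ♟ · ♟ ♞ · ·│7
6│· · · · · · ♟ ·│6
5│· · · ♟ · · · ·│5
4│· · · ♙ ♝ · · ·│4
3│♘ ♙ · · · · · ·│3
2│· ♙ ♙ · ♙ ♙ ♙ ♙│2
1│· · ♔ ♖ · ♗ · ♖│1
  ─────────────────
  a b c d e f g h


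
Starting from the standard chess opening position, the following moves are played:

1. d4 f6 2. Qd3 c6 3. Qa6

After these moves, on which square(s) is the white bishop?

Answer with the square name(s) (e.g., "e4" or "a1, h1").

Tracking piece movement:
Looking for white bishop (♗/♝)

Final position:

  a b c d e f g h
  ─────────────────
8│♜ ♞ ♝ ♛ ♚ ♝ ♞ ♜│8
7│♟ ♟ · ♟ ♟ · ♟ ♟│7
6│♕ · ♟ · · ♟ · ·│6
5│· · · · · · · ·│5
4│· · · ♙ · · · ·│4
3│· · · · · · · ·│3
2│♙ ♙ ♙ · ♙ ♙ ♙ ♙│2
1│♖ ♘ ♗ · ♔ ♗ ♘ ♖│1
  ─────────────────
  a b c d e f g h


c1, f1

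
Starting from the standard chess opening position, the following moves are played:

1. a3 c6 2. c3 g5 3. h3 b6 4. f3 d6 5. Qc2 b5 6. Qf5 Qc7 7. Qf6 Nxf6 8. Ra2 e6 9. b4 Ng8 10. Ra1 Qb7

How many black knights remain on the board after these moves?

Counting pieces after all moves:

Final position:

  a b c d e f g h
  ─────────────────
8│♜ ♞ ♝ · ♚ ♝ ♞ ♜│8
7│♟ ♛ · · · ♟ · ♟│7
6│· · ♟ ♟ ♟ · · ·│6
5│· ♟ · · · · ♟ ·│5
4│· ♙ · · · · · ·│4
3│♙ · ♙ · · ♙ · ♙│3
2│· · · ♙ ♙ · ♙ ·│2
1│♖ ♘ ♗ · ♔ ♗ ♘ ♖│1
  ─────────────────
  a b c d e f g h


2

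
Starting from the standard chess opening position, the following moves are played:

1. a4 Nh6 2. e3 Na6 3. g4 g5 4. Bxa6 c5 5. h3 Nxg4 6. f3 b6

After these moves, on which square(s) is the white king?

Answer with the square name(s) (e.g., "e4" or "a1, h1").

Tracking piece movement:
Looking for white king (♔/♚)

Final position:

  a b c d e f g h
  ─────────────────
8│♜ · ♝ ♛ ♚ ♝ · ♜│8
7│♟ · · ♟ ♟ ♟ · ♟│7
6│♗ ♟ · · · · · ·│6
5│· · ♟ · · · ♟ ·│5
4│♙ · · · · · ♞ ·│4
3│· · · · ♙ ♙ · ♙│3
2│· ♙ ♙ ♙ · · · ·│2
1│♖ ♘ ♗ ♕ ♔ · ♘ ♖│1
  ─────────────────
  a b c d e f g h


e1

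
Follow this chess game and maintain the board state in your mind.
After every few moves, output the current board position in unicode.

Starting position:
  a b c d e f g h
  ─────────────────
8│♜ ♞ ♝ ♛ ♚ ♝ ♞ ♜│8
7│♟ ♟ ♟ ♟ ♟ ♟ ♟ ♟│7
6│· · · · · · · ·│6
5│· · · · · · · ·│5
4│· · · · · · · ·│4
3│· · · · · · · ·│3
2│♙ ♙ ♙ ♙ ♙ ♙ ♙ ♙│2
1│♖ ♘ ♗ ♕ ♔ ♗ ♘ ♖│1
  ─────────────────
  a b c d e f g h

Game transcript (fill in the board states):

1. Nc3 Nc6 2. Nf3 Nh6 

  a b c d e f g h
  ─────────────────
8│♜ · ♝ ♛ ♚ ♝ · ♜│8
7│♟ ♟ ♟ ♟ ♟ ♟ ♟ ♟│7
6│· · ♞ · · · · ♞│6
5│· · · · · · · ·│5
4│· · · · · · · ·│4
3│· · ♘ · · ♘ · ·│3
2│♙ ♙ ♙ ♙ ♙ ♙ ♙ ♙│2
1│♖ · ♗ ♕ ♔ ♗ · ♖│1
  ─────────────────
  a b c d e f g h

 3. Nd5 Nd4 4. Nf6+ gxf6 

  a b c d e f g h
  ─────────────────
8│♜ · ♝ ♛ ♚ ♝ · ♜│8
7│♟ ♟ ♟ ♟ ♟ ♟ · ♟│7
6│· · · · · ♟ · ♞│6
5│· · · · · · · ·│5
4│· · · ♞ · · · ·│4
3│· · · · · ♘ · ·│3
2│♙ ♙ ♙ ♙ ♙ ♙ ♙ ♙│2
1│♖ · ♗ ♕ ♔ ♗ · ♖│1
  ─────────────────
  a b c d e f g h

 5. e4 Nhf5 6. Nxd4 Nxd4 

  a b c d e f g h
  ─────────────────
8│♜ · ♝ ♛ ♚ ♝ · ♜│8
7│♟ ♟ ♟ ♟ ♟ ♟ · ♟│7
6│· · · · · ♟ · ·│6
5│· · · · · · · ·│5
4│· · · ♞ ♙ · · ·│4
3│· · · · · · · ·│3
2│♙ ♙ ♙ ♙ · ♙ ♙ ♙│2
1│♖ · ♗ ♕ ♔ ♗ · ♖│1
  ─────────────────
  a b c d e f g h

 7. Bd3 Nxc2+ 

  a b c d e f g h
  ─────────────────
8│♜ · ♝ ♛ ♚ ♝ · ♜│8
7│♟ ♟ ♟ ♟ ♟ ♟ · ♟│7
6│· · · · · ♟ · ·│6
5│· · · · · · · ·│5
4│· · · · ♙ · · ·│4
3│· · · ♗ · · · ·│3
2│♙ ♙ ♞ ♙ · ♙ ♙ ♙│2
1│♖ · ♗ ♕ ♔ · · ♖│1
  ─────────────────
  a b c d e f g h


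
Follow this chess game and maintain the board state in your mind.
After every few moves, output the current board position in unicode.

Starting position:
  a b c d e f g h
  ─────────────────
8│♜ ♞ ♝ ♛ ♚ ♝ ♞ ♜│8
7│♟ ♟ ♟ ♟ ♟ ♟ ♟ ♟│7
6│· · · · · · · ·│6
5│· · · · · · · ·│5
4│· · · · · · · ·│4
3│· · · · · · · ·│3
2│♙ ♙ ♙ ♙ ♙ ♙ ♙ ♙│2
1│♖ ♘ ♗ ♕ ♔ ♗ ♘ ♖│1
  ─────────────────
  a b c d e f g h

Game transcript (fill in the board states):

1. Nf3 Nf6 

  a b c d e f g h
  ─────────────────
8│♜ ♞ ♝ ♛ ♚ ♝ · ♜│8
7│♟ ♟ ♟ ♟ ♟ ♟ ♟ ♟│7
6│· · · · · ♞ · ·│6
5│· · · · · · · ·│5
4│· · · · · · · ·│4
3│· · · · · ♘ · ·│3
2│♙ ♙ ♙ ♙ ♙ ♙ ♙ ♙│2
1│♖ ♘ ♗ ♕ ♔ ♗ · ♖│1
  ─────────────────
  a b c d e f g h

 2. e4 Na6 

  a b c d e f g h
  ─────────────────
8│♜ · ♝ ♛ ♚ ♝ · ♜│8
7│♟ ♟ ♟ ♟ ♟ ♟ ♟ ♟│7
6│♞ · · · · ♞ · ·│6
5│· · · · · · · ·│5
4│· · · · ♙ · · ·│4
3│· · · · · ♘ · ·│3
2│♙ ♙ ♙ ♙ · ♙ ♙ ♙│2
1│♖ ♘ ♗ ♕ ♔ ♗ · ♖│1
  ─────────────────
  a b c d e f g h

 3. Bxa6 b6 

  a b c d e f g h
  ─────────────────
8│♜ · ♝ ♛ ♚ ♝ · ♜│8
7│♟ · ♟ ♟ ♟ ♟ ♟ ♟│7
6│♗ ♟ · · · ♞ · ·│6
5│· · · · · · · ·│5
4│· · · · ♙ · · ·│4
3│· · · · · ♘ · ·│3
2│♙ ♙ ♙ ♙ · ♙ ♙ ♙│2
1│♖ ♘ ♗ ♕ ♔ · · ♖│1
  ─────────────────
  a b c d e f g h



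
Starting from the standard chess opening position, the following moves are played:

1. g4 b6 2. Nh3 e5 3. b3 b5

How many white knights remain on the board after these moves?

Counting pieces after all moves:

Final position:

  a b c d e f g h
  ─────────────────
8│♜ ♞ ♝ ♛ ♚ ♝ ♞ ♜│8
7│♟ · ♟ ♟ · ♟ ♟ ♟│7
6│· · · · · · · ·│6
5│· ♟ · · ♟ · · ·│5
4│· · · · · · ♙ ·│4
3│· ♙ · · · · · ♘│3
2│♙ · ♙ ♙ ♙ ♙ · ♙│2
1│♖ ♘ ♗ ♕ ♔ ♗ · ♖│1
  ─────────────────
  a b c d e f g h


2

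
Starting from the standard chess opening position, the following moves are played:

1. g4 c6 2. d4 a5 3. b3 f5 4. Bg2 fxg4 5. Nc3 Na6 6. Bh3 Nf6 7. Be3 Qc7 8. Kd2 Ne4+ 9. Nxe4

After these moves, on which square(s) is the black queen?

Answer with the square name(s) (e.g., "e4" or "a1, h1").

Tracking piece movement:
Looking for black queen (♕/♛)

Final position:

  a b c d e f g h
  ─────────────────
8│♜ · ♝ · ♚ ♝ · ♜│8
7│· ♟ ♛ ♟ ♟ · ♟ ♟│7
6│♞ · ♟ · · · · ·│6
5│♟ · · · · · · ·│5
4│· · · ♙ ♘ · ♟ ·│4
3│· ♙ · · ♗ · · ♗│3
2│♙ · ♙ ♔ ♙ ♙ · ♙│2
1│♖ · · ♕ · · ♘ ♖│1
  ─────────────────
  a b c d e f g h


c7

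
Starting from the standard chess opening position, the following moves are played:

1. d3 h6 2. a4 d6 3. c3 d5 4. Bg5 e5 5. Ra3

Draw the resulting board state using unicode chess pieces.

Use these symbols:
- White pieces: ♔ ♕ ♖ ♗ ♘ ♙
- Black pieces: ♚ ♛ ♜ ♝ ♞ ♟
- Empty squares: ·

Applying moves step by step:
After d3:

♜ ♞ ♝ ♛ ♚ ♝ ♞ ♜
♟ ♟ ♟ ♟ ♟ ♟ ♟ ♟
· · · · · · · ·
· · · · · · · ·
· · · · · · · ·
· · · ♙ · · · ·
♙ ♙ ♙ · ♙ ♙ ♙ ♙
♖ ♘ ♗ ♕ ♔ ♗ ♘ ♖


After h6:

♜ ♞ ♝ ♛ ♚ ♝ ♞ ♜
♟ ♟ ♟ ♟ ♟ ♟ ♟ ·
· · · · · · · ♟
· · · · · · · ·
· · · · · · · ·
· · · ♙ · · · ·
♙ ♙ ♙ · ♙ ♙ ♙ ♙
♖ ♘ ♗ ♕ ♔ ♗ ♘ ♖


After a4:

♜ ♞ ♝ ♛ ♚ ♝ ♞ ♜
♟ ♟ ♟ ♟ ♟ ♟ ♟ ·
· · · · · · · ♟
· · · · · · · ·
♙ · · · · · · ·
· · · ♙ · · · ·
· ♙ ♙ · ♙ ♙ ♙ ♙
♖ ♘ ♗ ♕ ♔ ♗ ♘ ♖


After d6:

♜ ♞ ♝ ♛ ♚ ♝ ♞ ♜
♟ ♟ ♟ · ♟ ♟ ♟ ·
· · · ♟ · · · ♟
· · · · · · · ·
♙ · · · · · · ·
· · · ♙ · · · ·
· ♙ ♙ · ♙ ♙ ♙ ♙
♖ ♘ ♗ ♕ ♔ ♗ ♘ ♖


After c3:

♜ ♞ ♝ ♛ ♚ ♝ ♞ ♜
♟ ♟ ♟ · ♟ ♟ ♟ ·
· · · ♟ · · · ♟
· · · · · · · ·
♙ · · · · · · ·
· · ♙ ♙ · · · ·
· ♙ · · ♙ ♙ ♙ ♙
♖ ♘ ♗ ♕ ♔ ♗ ♘ ♖


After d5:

♜ ♞ ♝ ♛ ♚ ♝ ♞ ♜
♟ ♟ ♟ · ♟ ♟ ♟ ·
· · · · · · · ♟
· · · ♟ · · · ·
♙ · · · · · · ·
· · ♙ ♙ · · · ·
· ♙ · · ♙ ♙ ♙ ♙
♖ ♘ ♗ ♕ ♔ ♗ ♘ ♖


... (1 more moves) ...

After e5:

♜ ♞ ♝ ♛ ♚ ♝ ♞ ♜
♟ ♟ ♟ · · ♟ ♟ ·
· · · · · · · ♟
· · · ♟ ♟ · ♗ ·
♙ · · · · · · ·
· · ♙ ♙ · · · ·
· ♙ · · ♙ ♙ ♙ ♙
♖ ♘ · ♕ ♔ ♗ ♘ ♖


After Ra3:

♜ ♞ ♝ ♛ ♚ ♝ ♞ ♜
♟ ♟ ♟ · · ♟ ♟ ·
· · · · · · · ♟
· · · ♟ ♟ · ♗ ·
♙ · · · · · · ·
♖ · ♙ ♙ · · · ·
· ♙ · · ♙ ♙ ♙ ♙
· ♘ · ♕ ♔ ♗ ♘ ♖



  a b c d e f g h
  ─────────────────
8│♜ ♞ ♝ ♛ ♚ ♝ ♞ ♜│8
7│♟ ♟ ♟ · · ♟ ♟ ·│7
6│· · · · · · · ♟│6
5│· · · ♟ ♟ · ♗ ·│5
4│♙ · · · · · · ·│4
3│♖ · ♙ ♙ · · · ·│3
2│· ♙ · · ♙ ♙ ♙ ♙│2
1│· ♘ · ♕ ♔ ♗ ♘ ♖│1
  ─────────────────
  a b c d e f g h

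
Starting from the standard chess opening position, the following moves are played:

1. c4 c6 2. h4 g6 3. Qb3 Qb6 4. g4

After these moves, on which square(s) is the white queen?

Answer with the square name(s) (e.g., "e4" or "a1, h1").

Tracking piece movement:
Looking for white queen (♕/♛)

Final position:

  a b c d e f g h
  ─────────────────
8│♜ ♞ ♝ · ♚ ♝ ♞ ♜│8
7│♟ ♟ · ♟ ♟ ♟ · ♟│7
6│· ♛ ♟ · · · ♟ ·│6
5│· · · · · · · ·│5
4│· · ♙ · · · ♙ ♙│4
3│· ♕ · · · · · ·│3
2│♙ ♙ · ♙ ♙ ♙ · ·│2
1│♖ ♘ ♗ · ♔ ♗ ♘ ♖│1
  ─────────────────
  a b c d e f g h


b3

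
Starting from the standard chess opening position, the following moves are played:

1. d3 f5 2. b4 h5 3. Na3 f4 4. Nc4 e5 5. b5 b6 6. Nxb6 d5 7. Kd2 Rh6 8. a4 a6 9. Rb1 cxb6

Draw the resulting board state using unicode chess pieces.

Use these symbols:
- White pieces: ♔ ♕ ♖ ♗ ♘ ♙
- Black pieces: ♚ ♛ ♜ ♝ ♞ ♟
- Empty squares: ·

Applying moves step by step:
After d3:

♜ ♞ ♝ ♛ ♚ ♝ ♞ ♜
♟ ♟ ♟ ♟ ♟ ♟ ♟ ♟
· · · · · · · ·
· · · · · · · ·
· · · · · · · ·
· · · ♙ · · · ·
♙ ♙ ♙ · ♙ ♙ ♙ ♙
♖ ♘ ♗ ♕ ♔ ♗ ♘ ♖


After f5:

♜ ♞ ♝ ♛ ♚ ♝ ♞ ♜
♟ ♟ ♟ ♟ ♟ · ♟ ♟
· · · · · · · ·
· · · · · ♟ · ·
· · · · · · · ·
· · · ♙ · · · ·
♙ ♙ ♙ · ♙ ♙ ♙ ♙
♖ ♘ ♗ ♕ ♔ ♗ ♘ ♖


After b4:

♜ ♞ ♝ ♛ ♚ ♝ ♞ ♜
♟ ♟ ♟ ♟ ♟ · ♟ ♟
· · · · · · · ·
· · · · · ♟ · ·
· ♙ · · · · · ·
· · · ♙ · · · ·
♙ · ♙ · ♙ ♙ ♙ ♙
♖ ♘ ♗ ♕ ♔ ♗ ♘ ♖


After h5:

♜ ♞ ♝ ♛ ♚ ♝ ♞ ♜
♟ ♟ ♟ ♟ ♟ · ♟ ·
· · · · · · · ·
· · · · · ♟ · ♟
· ♙ · · · · · ·
· · · ♙ · · · ·
♙ · ♙ · ♙ ♙ ♙ ♙
♖ ♘ ♗ ♕ ♔ ♗ ♘ ♖


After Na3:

♜ ♞ ♝ ♛ ♚ ♝ ♞ ♜
♟ ♟ ♟ ♟ ♟ · ♟ ·
· · · · · · · ·
· · · · · ♟ · ♟
· ♙ · · · · · ·
♘ · · ♙ · · · ·
♙ · ♙ · ♙ ♙ ♙ ♙
♖ · ♗ ♕ ♔ ♗ ♘ ♖


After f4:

♜ ♞ ♝ ♛ ♚ ♝ ♞ ♜
♟ ♟ ♟ ♟ ♟ · ♟ ·
· · · · · · · ·
· · · · · · · ♟
· ♙ · · · ♟ · ·
♘ · · ♙ · · · ·
♙ · ♙ · ♙ ♙ ♙ ♙
♖ · ♗ ♕ ♔ ♗ ♘ ♖


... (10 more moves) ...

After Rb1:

♜ ♞ ♝ ♛ ♚ ♝ ♞ ·
· · ♟ · · · ♟ ·
♟ ♘ · · · · · ♜
· ♙ · ♟ ♟ · · ♟
♙ · · · · ♟ · ·
· · · ♙ · · · ·
· · ♙ ♔ ♙ ♙ ♙ ♙
· ♖ ♗ ♕ · ♗ ♘ ♖


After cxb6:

♜ ♞ ♝ ♛ ♚ ♝ ♞ ·
· · · · · · ♟ ·
♟ ♟ · · · · · ♜
· ♙ · ♟ ♟ · · ♟
♙ · · · · ♟ · ·
· · · ♙ · · · ·
· · ♙ ♔ ♙ ♙ ♙ ♙
· ♖ ♗ ♕ · ♗ ♘ ♖



  a b c d e f g h
  ─────────────────
8│♜ ♞ ♝ ♛ ♚ ♝ ♞ ·│8
7│· · · · · · ♟ ·│7
6│♟ ♟ · · · · · ♜│6
5│· ♙ · ♟ ♟ · · ♟│5
4│♙ · · · · ♟ · ·│4
3│· · · ♙ · · · ·│3
2│· · ♙ ♔ ♙ ♙ ♙ ♙│2
1│· ♖ ♗ ♕ · ♗ ♘ ♖│1
  ─────────────────
  a b c d e f g h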